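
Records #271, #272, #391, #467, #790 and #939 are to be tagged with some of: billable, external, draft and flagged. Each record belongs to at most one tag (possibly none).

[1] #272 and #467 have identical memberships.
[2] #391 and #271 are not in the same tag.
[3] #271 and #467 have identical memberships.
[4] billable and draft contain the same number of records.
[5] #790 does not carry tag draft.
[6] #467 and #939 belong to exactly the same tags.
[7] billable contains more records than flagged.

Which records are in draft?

From (5): #790 ∉ draft.
Suppose #271 ∈ draft: no assignment then satisfies all the clues, so #271 ∉ draft.

draft = {#391}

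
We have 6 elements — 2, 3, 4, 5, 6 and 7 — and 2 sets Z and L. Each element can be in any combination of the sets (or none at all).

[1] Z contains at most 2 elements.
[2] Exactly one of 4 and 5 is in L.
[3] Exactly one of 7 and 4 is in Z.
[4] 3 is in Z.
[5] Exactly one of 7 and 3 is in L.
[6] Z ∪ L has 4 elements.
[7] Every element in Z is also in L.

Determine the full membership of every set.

Z = {3, 4}; L = {2, 3, 4, 6}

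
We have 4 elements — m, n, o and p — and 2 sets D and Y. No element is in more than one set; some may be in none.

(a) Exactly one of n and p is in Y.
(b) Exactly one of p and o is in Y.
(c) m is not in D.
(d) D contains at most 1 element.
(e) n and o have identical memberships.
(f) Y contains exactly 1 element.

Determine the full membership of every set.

D = {}; Y = {p}

From (c): m ∉ D.
Suppose m ∈ Y: no assignment then satisfies all the clues, so m ∉ Y.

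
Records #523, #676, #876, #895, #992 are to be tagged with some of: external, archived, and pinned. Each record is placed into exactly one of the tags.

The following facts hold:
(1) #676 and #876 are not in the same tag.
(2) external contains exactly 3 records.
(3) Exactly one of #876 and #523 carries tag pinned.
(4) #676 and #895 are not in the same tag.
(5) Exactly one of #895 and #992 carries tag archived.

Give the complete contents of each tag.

external = {#523, #676, #992}; archived = {#895}; pinned = {#876}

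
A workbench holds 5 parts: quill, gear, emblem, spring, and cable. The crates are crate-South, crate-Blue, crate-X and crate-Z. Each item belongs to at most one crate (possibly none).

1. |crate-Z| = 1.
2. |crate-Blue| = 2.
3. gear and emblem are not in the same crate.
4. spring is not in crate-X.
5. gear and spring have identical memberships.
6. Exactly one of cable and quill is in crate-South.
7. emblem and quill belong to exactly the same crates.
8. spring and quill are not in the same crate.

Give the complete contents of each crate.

crate-South = {emblem, quill}; crate-Blue = {gear, spring}; crate-X = {}; crate-Z = {cable}

From (4): spring ∉ crate-X.
(5): gear matches spring: gear ∉ crate-X.
Suppose quill ∉ crate-South: no assignment then satisfies all the clues, so quill ∈ crate-South.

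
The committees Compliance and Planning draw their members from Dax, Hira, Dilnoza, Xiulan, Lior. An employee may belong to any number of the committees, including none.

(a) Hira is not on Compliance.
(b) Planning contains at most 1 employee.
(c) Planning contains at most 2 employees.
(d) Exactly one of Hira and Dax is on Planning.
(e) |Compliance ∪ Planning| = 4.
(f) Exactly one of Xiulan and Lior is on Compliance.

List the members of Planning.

Planning = {Hira}

From (a): Hira ∉ Compliance.
Suppose Dax ∈ Planning: no assignment then satisfies all the clues, so Dax ∉ Planning.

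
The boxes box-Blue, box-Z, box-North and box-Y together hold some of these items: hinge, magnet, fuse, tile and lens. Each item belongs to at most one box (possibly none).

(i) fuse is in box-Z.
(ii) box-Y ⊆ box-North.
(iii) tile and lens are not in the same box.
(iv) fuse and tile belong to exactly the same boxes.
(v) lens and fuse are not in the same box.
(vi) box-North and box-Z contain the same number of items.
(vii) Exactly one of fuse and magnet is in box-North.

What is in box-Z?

box-Z = {fuse, tile}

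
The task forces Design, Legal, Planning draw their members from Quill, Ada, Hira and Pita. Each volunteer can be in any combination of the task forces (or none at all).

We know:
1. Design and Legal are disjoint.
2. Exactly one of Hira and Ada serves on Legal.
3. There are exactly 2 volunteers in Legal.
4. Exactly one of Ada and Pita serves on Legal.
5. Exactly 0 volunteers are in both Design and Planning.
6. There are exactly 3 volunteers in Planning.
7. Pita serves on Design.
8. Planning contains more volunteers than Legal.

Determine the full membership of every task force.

Design = {Pita}; Legal = {Ada, Quill}; Planning = {Ada, Hira, Quill}

From (7): Pita ∈ Design.
(1) (disjoint): Pita ∉ Legal.
(4) (exactly one): Ada ∈ Legal.
(1) (disjoint): Ada ∉ Design.
(2) (exactly one): Hira ∉ Legal.
(3): only 2 candidates remain for Legal, so all are in.
(1) (disjoint): Quill ∉ Design.
Suppose Quill ∉ Planning: no assignment then satisfies all the clues, so Quill ∈ Planning.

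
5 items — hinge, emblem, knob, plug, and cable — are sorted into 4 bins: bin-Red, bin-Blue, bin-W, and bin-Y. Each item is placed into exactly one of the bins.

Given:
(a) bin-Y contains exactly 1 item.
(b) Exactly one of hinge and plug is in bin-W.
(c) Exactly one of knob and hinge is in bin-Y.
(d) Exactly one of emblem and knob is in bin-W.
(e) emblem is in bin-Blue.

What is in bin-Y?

bin-Y = {hinge}

From (e): emblem ∈ bin-Blue.
(d) (exactly one): knob ∈ bin-W.
(c) (exactly one): hinge ∈ bin-Y.
(a): bin-Y already has 1, so the rest are out.
(b) (exactly one): plug ∈ bin-W.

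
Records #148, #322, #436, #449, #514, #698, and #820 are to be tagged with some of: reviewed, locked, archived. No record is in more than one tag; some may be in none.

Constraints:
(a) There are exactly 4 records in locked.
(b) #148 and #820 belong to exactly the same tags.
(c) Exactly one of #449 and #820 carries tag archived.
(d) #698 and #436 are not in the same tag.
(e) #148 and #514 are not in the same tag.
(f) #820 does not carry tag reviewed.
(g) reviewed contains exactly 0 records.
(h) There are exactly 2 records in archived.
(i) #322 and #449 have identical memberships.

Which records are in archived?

archived = {#148, #820}

From (f): #820 ∉ reviewed.
(b): #148 matches #820: #148 ∉ reviewed.
(g): reviewed already has 0, so the rest are out.
Suppose #148 ∉ archived: no assignment then satisfies all the clues, so #148 ∈ archived.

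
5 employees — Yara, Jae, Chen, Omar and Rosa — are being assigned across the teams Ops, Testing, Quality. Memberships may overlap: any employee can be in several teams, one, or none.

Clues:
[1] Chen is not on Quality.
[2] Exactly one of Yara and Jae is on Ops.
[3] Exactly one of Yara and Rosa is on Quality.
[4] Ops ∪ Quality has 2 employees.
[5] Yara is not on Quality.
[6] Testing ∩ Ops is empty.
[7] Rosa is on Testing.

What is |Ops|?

1

From (1): Chen ∉ Quality.
From (5): Yara ∉ Quality.
From (7): Rosa ∈ Testing.
(3) (exactly one): Rosa ∈ Quality.
(6) (disjoint): Rosa ∉ Ops.
Suppose Chen ∈ Ops: no assignment then satisfies all the clues, so Chen ∉ Ops.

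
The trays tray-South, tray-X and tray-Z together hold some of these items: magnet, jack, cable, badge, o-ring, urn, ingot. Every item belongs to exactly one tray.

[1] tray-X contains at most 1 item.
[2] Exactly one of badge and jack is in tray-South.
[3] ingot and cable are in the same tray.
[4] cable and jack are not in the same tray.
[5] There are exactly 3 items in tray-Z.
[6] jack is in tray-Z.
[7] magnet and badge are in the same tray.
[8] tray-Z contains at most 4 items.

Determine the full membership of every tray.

tray-South = {badge, cable, ingot, magnet}; tray-X = {}; tray-Z = {jack, o-ring, urn}

From (6): jack ∈ tray-Z.
(2) (exactly one): badge ∈ tray-South.
(4): cable ∉ tray-Z.
(7): magnet matches badge: magnet ∈ tray-South.
(3): ingot matches cable: ingot ∉ tray-Z.
(5): only 3 candidates remain for tray-Z, so all are in.
Suppose cable ∉ tray-South: no assignment then satisfies all the clues, so cable ∈ tray-South.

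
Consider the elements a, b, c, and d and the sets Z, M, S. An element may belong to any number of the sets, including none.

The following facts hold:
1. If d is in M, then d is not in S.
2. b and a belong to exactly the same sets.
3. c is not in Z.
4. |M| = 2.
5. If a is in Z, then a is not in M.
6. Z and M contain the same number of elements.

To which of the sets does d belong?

d: M

From (3): c ∉ Z.
Suppose d ∈ Z: no assignment then satisfies all the clues, so d ∉ Z.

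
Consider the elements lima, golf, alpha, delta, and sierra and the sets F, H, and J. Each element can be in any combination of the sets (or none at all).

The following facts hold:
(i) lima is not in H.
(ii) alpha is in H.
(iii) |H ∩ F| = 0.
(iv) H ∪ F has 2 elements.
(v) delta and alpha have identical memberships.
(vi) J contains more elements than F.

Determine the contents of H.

H = {alpha, delta}

From (i): lima ∉ H.
From (ii): alpha ∈ H.
(v): delta matches alpha: delta ∈ H.
Suppose golf ∈ H: no assignment then satisfies all the clues, so golf ∉ H.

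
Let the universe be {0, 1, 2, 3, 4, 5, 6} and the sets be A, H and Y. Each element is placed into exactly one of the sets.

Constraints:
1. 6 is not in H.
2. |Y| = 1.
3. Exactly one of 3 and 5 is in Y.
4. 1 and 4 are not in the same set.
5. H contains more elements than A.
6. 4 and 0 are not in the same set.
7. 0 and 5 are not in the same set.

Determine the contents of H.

H = {0, 1, 2, 3}

From (1): 6 ∉ H.
Suppose 0 ∉ H: no assignment then satisfies all the clues, so 0 ∈ H.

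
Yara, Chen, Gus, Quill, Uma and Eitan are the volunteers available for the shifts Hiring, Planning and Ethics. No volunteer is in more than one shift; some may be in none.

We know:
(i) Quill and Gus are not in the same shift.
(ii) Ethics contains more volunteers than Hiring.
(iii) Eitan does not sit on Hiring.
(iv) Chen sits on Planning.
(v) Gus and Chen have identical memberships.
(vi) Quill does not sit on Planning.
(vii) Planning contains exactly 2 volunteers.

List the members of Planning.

From (iii): Eitan ∉ Hiring.
From (iv): Chen ∈ Planning.
From (vi): Quill ∉ Planning.
(v): Gus matches Chen: Gus ∉ Hiring.
(v): Gus matches Chen: Gus ∈ Planning.
(vii): Planning already has 2, so the rest are out.

Planning = {Chen, Gus}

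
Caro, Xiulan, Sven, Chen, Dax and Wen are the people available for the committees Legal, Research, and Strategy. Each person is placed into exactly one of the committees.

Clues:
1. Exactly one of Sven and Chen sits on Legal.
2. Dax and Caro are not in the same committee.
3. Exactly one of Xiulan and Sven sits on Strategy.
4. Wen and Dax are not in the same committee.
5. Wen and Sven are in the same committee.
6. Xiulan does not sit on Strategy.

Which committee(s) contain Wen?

Wen: Strategy

From (6): Xiulan ∉ Strategy.
(3) (exactly one): Sven ∈ Strategy.
(5): Wen matches Sven: Wen ∉ Legal.
(5): Wen matches Sven: Wen ∉ Research.
(5): Wen matches Sven: Wen ∈ Strategy.
(1) (exactly one): Chen ∈ Legal.
(4): Dax ∉ Strategy.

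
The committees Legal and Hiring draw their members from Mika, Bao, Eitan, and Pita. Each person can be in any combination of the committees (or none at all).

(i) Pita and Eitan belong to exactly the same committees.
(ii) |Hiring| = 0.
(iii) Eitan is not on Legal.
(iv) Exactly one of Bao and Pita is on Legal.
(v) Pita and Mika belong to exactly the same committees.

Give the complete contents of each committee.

Legal = {Bao}; Hiring = {}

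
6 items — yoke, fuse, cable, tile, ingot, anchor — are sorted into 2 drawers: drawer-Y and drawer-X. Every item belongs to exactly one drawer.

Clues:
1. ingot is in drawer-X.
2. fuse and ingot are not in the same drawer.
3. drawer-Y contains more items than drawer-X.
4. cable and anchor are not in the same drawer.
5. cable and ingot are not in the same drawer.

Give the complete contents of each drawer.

drawer-Y = {cable, fuse, tile, yoke}; drawer-X = {anchor, ingot}

From (1): ingot ∈ drawer-X.
(2): fuse ∉ drawer-X.
(5): cable ∉ drawer-X.
Only one drawer left: fuse ∈ drawer-Y.
Only one drawer left: cable ∈ drawer-Y.
(4): anchor ∉ drawer-Y.
Only one drawer left: anchor ∈ drawer-X.
Suppose yoke ∉ drawer-Y: no assignment then satisfies all the clues, so yoke ∈ drawer-Y.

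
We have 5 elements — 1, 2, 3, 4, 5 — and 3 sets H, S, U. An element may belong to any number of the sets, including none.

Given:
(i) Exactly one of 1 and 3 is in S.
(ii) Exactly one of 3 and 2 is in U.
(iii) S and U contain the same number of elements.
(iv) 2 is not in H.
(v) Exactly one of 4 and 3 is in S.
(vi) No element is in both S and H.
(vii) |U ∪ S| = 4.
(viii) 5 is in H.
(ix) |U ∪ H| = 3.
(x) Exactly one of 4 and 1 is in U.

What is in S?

S = {1, 2, 4}

From (iv): 2 ∉ H.
From (viii): 5 ∈ H.
(vi) (disjoint): 5 ∉ S.
Suppose 1 ∉ S: no assignment then satisfies all the clues, so 1 ∈ S.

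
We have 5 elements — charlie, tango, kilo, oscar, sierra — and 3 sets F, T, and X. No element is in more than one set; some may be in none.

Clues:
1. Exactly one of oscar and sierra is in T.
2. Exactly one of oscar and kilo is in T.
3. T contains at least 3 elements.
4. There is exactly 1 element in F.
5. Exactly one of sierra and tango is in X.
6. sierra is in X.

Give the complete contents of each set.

From (6): sierra ∈ X.
(1) (exactly one): oscar ∈ T.
(2) (exactly one): kilo ∉ T.
(3): only 3 candidates remain for T, so all are in.
(4): only 1 candidates remain for F, so all are in.

F = {kilo}; T = {charlie, oscar, tango}; X = {sierra}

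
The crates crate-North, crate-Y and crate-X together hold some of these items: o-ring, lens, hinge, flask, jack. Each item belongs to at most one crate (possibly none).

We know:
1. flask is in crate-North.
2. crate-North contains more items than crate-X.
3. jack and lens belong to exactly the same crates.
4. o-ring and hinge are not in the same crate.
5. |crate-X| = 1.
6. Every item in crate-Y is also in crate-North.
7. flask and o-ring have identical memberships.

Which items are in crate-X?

crate-X = {hinge}

From (1): flask ∈ crate-North.
(7): o-ring matches flask: o-ring ∈ crate-North.
(4): hinge ∉ crate-North.
(6) contrapositive: hinge ∉ crate-Y.
Suppose lens ∈ crate-X: no assignment then satisfies all the clues, so lens ∉ crate-X.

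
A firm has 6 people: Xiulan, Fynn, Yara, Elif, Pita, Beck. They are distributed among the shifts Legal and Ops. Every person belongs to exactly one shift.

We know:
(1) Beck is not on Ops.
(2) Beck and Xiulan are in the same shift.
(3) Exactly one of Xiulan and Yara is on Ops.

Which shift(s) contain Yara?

From (1): Beck ∉ Ops.
(2): Xiulan matches Beck: Xiulan ∉ Ops.
(3) (exactly one): Yara ∈ Ops.
Only one shift left: Xiulan ∈ Legal.
Only one shift left: Beck ∈ Legal.

Yara: Ops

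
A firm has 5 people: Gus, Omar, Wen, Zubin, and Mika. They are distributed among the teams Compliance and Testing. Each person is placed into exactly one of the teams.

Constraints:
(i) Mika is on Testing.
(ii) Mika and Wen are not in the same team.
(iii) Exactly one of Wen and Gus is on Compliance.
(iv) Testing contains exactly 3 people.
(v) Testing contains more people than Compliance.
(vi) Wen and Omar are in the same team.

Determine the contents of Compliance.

From (i): Mika ∈ Testing.
(ii): Wen ∉ Testing.
(vi): Omar matches Wen: Omar ∉ Testing.
Only one team left: Omar ∈ Compliance.
Only one team left: Wen ∈ Compliance.
(iii) (exactly one): Gus ∉ Compliance.
(iv): only 3 candidates remain for Testing, so all are in.

Compliance = {Omar, Wen}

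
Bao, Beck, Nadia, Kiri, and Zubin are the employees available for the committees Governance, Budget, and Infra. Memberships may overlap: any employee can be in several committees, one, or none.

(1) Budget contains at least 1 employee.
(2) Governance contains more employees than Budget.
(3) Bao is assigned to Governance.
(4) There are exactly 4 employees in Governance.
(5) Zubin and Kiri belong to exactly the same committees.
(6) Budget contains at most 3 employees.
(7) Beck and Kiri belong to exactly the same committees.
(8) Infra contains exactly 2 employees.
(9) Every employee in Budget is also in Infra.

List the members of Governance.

Governance = {Bao, Beck, Kiri, Zubin}

From (3): Bao ∈ Governance.
Suppose Beck ∉ Governance: no assignment then satisfies all the clues, so Beck ∈ Governance.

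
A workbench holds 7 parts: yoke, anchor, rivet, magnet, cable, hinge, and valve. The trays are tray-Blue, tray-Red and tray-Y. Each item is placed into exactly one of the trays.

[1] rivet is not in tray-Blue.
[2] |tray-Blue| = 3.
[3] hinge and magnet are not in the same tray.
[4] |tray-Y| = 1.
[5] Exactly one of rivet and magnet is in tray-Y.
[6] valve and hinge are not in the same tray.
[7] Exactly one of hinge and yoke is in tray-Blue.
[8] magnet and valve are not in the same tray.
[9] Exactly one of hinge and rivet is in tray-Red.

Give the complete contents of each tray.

tray-Blue = {anchor, cable, hinge}; tray-Red = {rivet, valve, yoke}; tray-Y = {magnet}

From (1): rivet ∉ tray-Blue.
Suppose yoke ∈ tray-Blue: no assignment then satisfies all the clues, so yoke ∉ tray-Blue.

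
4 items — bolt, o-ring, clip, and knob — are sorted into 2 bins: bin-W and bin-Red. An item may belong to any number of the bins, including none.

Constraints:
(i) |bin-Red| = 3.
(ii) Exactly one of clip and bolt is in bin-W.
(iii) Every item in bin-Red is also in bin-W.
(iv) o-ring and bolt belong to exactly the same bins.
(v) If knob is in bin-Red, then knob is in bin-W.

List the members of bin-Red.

bin-Red = {bolt, knob, o-ring}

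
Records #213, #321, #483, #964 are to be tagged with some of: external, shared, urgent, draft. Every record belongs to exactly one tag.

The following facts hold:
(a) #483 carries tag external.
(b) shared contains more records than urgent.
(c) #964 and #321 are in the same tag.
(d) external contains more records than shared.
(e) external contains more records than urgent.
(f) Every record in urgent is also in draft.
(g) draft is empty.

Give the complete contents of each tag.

external = {#321, #483, #964}; shared = {#213}; urgent = {}; draft = {}

From (a): #483 ∈ external.
(g): draft already has 0, so the rest are out.
(f) contrapositive: #213 ∉ urgent.
(f) contrapositive: #321 ∉ urgent.
(f) contrapositive: #964 ∉ urgent.
Suppose #213 ∈ external: no assignment then satisfies all the clues, so #213 ∉ external.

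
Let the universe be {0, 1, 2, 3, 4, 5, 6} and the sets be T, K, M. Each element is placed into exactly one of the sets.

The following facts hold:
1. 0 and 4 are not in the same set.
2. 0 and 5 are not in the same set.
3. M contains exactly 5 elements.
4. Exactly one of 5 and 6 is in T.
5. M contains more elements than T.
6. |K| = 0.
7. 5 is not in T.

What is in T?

From (7): 5 ∉ T.
(4) (exactly one): 6 ∈ T.
(6): K already has 0, so the rest are out.
Only one set left: 5 ∈ M.
(2): 0 ∉ M.
(3): only 5 candidates remain for M, so all are in.
Only one set left: 0 ∈ T.

T = {0, 6}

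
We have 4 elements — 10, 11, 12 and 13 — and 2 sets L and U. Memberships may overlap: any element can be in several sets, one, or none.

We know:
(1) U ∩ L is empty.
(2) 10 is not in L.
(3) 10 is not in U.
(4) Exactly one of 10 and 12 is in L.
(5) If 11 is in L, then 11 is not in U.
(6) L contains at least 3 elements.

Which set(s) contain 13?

13: L

From (2): 10 ∉ L.
From (3): 10 ∉ U.
(4) (exactly one): 12 ∈ L.
(6): only 3 candidates remain for L, so all are in.
(1) (disjoint): 11 ∉ U.
(1) (disjoint): 12 ∉ U.
(1) (disjoint): 13 ∉ U.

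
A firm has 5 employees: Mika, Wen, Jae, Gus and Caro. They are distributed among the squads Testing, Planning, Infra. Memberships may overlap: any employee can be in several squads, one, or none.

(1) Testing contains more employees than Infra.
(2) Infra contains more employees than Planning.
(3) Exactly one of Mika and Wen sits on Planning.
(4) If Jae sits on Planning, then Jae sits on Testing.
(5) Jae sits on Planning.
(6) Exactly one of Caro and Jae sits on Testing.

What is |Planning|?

2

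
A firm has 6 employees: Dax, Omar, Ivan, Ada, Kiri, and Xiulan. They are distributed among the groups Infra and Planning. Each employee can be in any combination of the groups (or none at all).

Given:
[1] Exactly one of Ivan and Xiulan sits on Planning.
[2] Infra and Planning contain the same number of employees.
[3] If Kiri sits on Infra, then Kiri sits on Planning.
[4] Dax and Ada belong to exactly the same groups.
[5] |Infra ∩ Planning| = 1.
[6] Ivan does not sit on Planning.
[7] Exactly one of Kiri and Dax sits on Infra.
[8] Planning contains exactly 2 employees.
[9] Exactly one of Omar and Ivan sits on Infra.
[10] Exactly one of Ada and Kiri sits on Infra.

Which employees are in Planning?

Planning = {Kiri, Xiulan}

From (6): Ivan ∉ Planning.
(1) (exactly one): Xiulan ∈ Planning.
Suppose Dax ∈ Planning: no assignment then satisfies all the clues, so Dax ∉ Planning.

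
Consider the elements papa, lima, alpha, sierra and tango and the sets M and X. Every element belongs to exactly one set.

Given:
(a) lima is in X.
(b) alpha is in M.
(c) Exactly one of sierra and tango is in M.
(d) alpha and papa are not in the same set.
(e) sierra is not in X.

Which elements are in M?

M = {alpha, sierra}

From (a): lima ∈ X.
From (b): alpha ∈ M.
From (e): sierra ∉ X.
(d): papa ∉ M.
Only one set left: papa ∈ X.
Only one set left: sierra ∈ M.
(c) (exactly one): tango ∉ M.
Only one set left: tango ∈ X.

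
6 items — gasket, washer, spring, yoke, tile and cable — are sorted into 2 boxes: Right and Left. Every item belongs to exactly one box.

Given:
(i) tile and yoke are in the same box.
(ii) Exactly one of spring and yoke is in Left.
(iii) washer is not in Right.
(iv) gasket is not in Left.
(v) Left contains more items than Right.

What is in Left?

Left = {cable, tile, washer, yoke}

From (iii): washer ∉ Right.
From (iv): gasket ∉ Left.
Only one box left: gasket ∈ Right.
Only one box left: washer ∈ Left.
Suppose spring ∈ Left: no assignment then satisfies all the clues, so spring ∉ Left.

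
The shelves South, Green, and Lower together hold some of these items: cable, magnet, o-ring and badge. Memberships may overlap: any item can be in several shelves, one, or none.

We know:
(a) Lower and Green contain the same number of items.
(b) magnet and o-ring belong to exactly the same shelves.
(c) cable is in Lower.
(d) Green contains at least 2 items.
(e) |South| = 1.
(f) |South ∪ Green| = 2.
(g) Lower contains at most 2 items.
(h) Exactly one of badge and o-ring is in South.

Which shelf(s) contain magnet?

magnet: none

From (c): cable ∈ Lower.
Suppose magnet ∈ South: no assignment then satisfies all the clues, so magnet ∉ South.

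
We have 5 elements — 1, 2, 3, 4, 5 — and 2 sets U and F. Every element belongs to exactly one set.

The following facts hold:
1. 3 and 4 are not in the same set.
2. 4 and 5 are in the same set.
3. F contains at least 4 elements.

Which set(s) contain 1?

1: F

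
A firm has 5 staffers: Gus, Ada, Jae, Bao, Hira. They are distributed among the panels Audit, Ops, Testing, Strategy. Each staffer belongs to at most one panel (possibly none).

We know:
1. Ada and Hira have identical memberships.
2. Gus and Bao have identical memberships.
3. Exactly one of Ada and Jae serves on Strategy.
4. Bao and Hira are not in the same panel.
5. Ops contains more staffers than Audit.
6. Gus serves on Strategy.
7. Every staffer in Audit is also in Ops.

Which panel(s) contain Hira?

Hira: Ops

From (6): Gus ∈ Strategy.
(2): Bao matches Gus: Bao ∉ Audit.
(2): Bao matches Gus: Bao ∉ Ops.
(2): Bao matches Gus: Bao ∉ Testing.
(2): Bao matches Gus: Bao ∈ Strategy.
(4): Hira ∉ Strategy.
(1): Ada matches Hira: Ada ∉ Strategy.
(3) (exactly one): Jae ∈ Strategy.
Suppose Hira ∈ Audit: no assignment then satisfies all the clues, so Hira ∉ Audit.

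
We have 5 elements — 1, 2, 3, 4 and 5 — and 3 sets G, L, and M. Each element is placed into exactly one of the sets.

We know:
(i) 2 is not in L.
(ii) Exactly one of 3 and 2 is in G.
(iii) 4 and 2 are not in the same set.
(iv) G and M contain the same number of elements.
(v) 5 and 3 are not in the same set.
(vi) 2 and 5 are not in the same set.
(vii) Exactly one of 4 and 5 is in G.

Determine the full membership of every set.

From (i): 2 ∉ L.
Suppose 1 ∈ G: no assignment then satisfies all the clues, so 1 ∉ G.

G = {3, 4}; L = {5}; M = {1, 2}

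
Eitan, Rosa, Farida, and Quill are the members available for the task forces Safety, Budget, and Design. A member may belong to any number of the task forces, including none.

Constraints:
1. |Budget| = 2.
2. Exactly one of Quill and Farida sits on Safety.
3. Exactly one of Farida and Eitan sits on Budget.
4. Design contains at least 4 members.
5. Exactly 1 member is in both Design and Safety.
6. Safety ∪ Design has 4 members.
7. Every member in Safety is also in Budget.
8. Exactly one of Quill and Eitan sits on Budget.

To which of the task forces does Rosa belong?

Rosa: Design

(4): only 4 candidates remain for Design, so all are in.
Suppose Rosa ∈ Safety: no assignment then satisfies all the clues, so Rosa ∉ Safety.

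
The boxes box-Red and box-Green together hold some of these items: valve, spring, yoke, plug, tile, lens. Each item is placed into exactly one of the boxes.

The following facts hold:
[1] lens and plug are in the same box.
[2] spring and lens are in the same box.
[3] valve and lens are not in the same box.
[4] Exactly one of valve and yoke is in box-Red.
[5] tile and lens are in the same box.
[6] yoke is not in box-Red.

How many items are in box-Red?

1

From (6): yoke ∉ box-Red.
(4) (exactly one): valve ∈ box-Red.
Only one box left: yoke ∈ box-Green.
(3): lens ∉ box-Red.
(5): tile matches lens: tile ∉ box-Red.
Only one box left: tile ∈ box-Green.
Only one box left: lens ∈ box-Green.
(1): plug matches lens: plug ∉ box-Red.
(1): plug matches lens: plug ∈ box-Green.
(2): spring matches lens: spring ∉ box-Red.
(2): spring matches lens: spring ∈ box-Green.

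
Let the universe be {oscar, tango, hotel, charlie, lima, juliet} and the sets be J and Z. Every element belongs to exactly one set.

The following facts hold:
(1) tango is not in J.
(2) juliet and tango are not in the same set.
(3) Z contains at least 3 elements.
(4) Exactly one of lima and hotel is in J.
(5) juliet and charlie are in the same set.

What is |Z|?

3

From (1): tango ∉ J.
Only one set left: tango ∈ Z.
(2): juliet ∉ Z.
(5): charlie matches juliet: charlie ∉ Z.
Only one set left: charlie ∈ J.
Only one set left: juliet ∈ J.
Suppose oscar ∈ J: no assignment then satisfies all the clues, so oscar ∉ J.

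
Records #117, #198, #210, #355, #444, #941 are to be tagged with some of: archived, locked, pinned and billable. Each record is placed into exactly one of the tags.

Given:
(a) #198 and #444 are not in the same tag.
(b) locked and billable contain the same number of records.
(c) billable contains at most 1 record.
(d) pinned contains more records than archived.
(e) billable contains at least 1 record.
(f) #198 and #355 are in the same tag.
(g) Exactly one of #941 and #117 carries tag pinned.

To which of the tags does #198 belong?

#198: pinned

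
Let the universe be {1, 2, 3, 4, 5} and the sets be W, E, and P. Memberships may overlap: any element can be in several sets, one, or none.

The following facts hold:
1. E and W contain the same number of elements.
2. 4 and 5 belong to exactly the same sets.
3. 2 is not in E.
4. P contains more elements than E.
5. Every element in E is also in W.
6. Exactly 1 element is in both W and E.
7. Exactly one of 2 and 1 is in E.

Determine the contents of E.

E = {1}

From (3): 2 ∉ E.
(7) (exactly one): 1 ∈ E.
(5) with 1 ∈ E: 1 ∈ W.
Suppose 3 ∈ E: no assignment then satisfies all the clues, so 3 ∉ E.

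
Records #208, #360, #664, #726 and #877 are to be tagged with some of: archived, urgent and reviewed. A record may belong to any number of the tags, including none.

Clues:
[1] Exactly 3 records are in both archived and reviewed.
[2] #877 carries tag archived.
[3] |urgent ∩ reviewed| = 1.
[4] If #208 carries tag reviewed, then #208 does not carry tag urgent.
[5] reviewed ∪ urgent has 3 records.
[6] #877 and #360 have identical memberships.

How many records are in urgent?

1

From (2): #877 ∈ archived.
(6): #360 matches #877: #360 ∈ archived.
Suppose #208 ∈ urgent: no assignment then satisfies all the clues, so #208 ∉ urgent.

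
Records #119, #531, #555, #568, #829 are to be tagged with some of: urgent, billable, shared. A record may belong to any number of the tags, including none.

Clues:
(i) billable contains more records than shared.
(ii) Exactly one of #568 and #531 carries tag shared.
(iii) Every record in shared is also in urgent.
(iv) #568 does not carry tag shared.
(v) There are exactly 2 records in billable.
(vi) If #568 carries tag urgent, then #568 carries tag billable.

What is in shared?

shared = {#531}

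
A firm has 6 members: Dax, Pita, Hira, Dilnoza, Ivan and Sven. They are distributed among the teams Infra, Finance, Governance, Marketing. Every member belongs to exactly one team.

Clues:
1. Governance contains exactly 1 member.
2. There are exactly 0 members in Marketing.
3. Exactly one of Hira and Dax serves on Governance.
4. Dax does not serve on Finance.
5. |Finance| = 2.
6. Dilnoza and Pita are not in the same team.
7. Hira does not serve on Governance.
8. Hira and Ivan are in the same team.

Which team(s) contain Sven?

Sven: Finance

From (4): Dax ∉ Finance.
From (7): Hira ∉ Governance.
(2): Marketing already has 0, so the rest are out.
(3) (exactly one): Dax ∈ Governance.
(8): Ivan matches Hira: Ivan ∉ Governance.
(1): Governance already has 1, so the rest are out.
Suppose Sven ∈ Infra: no assignment then satisfies all the clues, so Sven ∉ Infra.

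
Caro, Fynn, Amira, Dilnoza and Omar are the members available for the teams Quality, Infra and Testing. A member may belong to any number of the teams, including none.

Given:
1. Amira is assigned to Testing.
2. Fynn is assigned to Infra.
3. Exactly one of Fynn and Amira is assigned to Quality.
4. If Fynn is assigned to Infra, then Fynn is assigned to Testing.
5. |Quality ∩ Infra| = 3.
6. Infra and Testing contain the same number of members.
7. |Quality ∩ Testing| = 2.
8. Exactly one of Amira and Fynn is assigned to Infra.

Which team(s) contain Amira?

Amira: Testing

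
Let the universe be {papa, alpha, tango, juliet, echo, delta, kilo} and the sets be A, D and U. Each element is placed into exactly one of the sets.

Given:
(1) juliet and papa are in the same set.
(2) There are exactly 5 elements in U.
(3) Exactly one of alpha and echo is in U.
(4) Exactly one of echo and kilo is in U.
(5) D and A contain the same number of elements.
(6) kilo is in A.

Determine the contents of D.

D = {alpha}

From (6): kilo ∈ A.
(4) (exactly one): echo ∈ U.
(3) (exactly one): alpha ∉ U.
(2): only 5 candidates remain for U, so all are in.
Suppose alpha ∉ D: no assignment then satisfies all the clues, so alpha ∈ D.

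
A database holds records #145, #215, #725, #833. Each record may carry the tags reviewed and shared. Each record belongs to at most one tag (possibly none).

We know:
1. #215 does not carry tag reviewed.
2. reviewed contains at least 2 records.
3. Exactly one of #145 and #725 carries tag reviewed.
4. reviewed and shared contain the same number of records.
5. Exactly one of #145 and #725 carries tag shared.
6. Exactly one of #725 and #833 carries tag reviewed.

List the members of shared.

shared = {#215, #725}

From (1): #215 ∉ reviewed.
Suppose #145 ∈ shared: no assignment then satisfies all the clues, so #145 ∉ shared.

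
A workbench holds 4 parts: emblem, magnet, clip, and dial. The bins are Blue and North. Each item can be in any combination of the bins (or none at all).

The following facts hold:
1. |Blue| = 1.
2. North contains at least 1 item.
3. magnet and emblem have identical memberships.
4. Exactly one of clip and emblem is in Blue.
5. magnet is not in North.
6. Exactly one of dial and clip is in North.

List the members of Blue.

Blue = {clip}

From (5): magnet ∉ North.
(3): emblem matches magnet: emblem ∉ North.
Suppose emblem ∈ Blue: no assignment then satisfies all the clues, so emblem ∉ Blue.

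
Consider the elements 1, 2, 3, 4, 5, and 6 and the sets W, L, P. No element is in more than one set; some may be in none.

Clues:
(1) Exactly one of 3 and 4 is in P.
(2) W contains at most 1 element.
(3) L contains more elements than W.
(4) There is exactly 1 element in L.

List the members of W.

W = {}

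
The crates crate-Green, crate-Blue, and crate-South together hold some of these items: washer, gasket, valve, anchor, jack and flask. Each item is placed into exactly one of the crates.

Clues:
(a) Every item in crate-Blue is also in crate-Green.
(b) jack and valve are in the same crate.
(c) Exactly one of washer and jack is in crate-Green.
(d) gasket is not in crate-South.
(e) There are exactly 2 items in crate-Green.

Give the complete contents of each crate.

crate-Green = {gasket, washer}; crate-Blue = {}; crate-South = {anchor, flask, jack, valve}

From (d): gasket ∉ crate-South.
Suppose washer ∉ crate-Green: no assignment then satisfies all the clues, so washer ∈ crate-Green.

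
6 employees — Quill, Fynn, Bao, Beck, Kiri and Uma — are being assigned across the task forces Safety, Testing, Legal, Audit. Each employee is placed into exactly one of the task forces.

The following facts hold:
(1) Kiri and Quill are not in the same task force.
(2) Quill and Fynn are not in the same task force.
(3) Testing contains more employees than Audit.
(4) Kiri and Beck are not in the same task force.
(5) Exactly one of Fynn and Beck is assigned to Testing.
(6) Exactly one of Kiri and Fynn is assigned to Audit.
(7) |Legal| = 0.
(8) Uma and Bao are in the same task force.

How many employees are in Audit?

1

(7): Legal already has 0, so the rest are out.
Suppose Quill ∈ Audit: no assignment then satisfies all the clues, so Quill ∉ Audit.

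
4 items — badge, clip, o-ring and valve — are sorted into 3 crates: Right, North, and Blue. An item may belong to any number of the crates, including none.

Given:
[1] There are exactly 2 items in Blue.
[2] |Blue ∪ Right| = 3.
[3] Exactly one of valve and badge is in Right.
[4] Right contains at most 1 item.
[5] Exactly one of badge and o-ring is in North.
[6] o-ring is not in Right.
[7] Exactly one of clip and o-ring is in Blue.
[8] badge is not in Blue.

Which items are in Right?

Right = {badge}

From (6): o-ring ∉ Right.
From (8): badge ∉ Blue.
Suppose badge ∉ Right: no assignment then satisfies all the clues, so badge ∈ Right.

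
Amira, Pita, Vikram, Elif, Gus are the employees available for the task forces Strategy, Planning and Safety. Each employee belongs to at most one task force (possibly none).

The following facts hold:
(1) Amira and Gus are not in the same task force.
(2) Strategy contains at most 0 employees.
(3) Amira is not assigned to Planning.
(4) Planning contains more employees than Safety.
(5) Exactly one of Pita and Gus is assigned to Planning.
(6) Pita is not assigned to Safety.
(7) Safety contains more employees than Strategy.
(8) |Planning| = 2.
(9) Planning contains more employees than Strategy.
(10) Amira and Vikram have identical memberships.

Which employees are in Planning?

Planning = {Elif, Pita}

From (3): Amira ∉ Planning.
From (6): Pita ∉ Safety.
(2): Strategy already has 0, so the rest are out.
(10): Vikram matches Amira: Vikram ∉ Planning.
Suppose Pita ∉ Planning: no assignment then satisfies all the clues, so Pita ∈ Planning.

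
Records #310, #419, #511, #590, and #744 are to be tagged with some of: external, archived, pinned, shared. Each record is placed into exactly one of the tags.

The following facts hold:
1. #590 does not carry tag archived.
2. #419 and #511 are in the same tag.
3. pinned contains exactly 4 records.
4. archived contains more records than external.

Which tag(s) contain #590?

#590: pinned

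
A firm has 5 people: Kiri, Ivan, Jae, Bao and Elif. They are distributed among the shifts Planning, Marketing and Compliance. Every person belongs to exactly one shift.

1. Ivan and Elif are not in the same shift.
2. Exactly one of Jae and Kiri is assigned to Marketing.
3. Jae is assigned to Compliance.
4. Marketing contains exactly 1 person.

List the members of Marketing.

From (3): Jae ∈ Compliance.
(2) (exactly one): Kiri ∈ Marketing.
(4): Marketing already has 1, so the rest are out.

Marketing = {Kiri}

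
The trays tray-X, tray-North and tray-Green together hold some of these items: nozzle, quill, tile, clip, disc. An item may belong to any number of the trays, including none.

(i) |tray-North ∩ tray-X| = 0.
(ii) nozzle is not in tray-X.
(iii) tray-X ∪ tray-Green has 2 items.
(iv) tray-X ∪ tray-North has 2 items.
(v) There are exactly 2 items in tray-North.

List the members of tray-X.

tray-X = {}

From (ii): nozzle ∉ tray-X.
Suppose quill ∈ tray-X: no assignment then satisfies all the clues, so quill ∉ tray-X.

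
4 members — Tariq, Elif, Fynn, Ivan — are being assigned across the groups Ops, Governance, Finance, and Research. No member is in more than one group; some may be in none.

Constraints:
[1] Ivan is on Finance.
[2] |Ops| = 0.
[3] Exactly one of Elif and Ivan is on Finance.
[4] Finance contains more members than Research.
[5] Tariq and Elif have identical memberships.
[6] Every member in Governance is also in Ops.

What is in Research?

Research = {}

From (1): Ivan ∈ Finance.
(2): Ops already has 0, so the rest are out.
(3) (exactly one): Elif ∉ Finance.
(5): Tariq matches Elif: Tariq ∉ Finance.
(6) contrapositive: Tariq ∉ Governance.
(6) contrapositive: Elif ∉ Governance.
(6) contrapositive: Fynn ∉ Governance.
Suppose Tariq ∈ Research: no assignment then satisfies all the clues, so Tariq ∉ Research.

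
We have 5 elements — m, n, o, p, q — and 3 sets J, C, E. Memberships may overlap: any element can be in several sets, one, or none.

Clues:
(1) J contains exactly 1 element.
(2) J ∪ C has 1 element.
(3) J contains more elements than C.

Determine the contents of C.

C = {}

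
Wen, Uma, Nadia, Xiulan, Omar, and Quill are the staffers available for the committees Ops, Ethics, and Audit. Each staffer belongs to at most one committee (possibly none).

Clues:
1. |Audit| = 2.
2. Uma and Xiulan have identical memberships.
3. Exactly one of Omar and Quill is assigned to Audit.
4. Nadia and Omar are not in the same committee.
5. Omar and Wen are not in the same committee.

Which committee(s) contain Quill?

Quill: Audit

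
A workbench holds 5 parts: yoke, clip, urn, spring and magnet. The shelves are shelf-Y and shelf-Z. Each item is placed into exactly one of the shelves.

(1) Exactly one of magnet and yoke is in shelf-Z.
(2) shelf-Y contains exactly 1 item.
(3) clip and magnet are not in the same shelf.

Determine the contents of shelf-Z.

shelf-Z = {clip, spring, urn, yoke}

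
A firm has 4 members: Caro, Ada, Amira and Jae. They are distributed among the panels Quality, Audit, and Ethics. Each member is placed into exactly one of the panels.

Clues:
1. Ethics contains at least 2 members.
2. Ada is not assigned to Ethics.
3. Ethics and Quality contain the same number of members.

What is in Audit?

Audit = {}

From (2): Ada ∉ Ethics.
Suppose Caro ∈ Audit: no assignment then satisfies all the clues, so Caro ∉ Audit.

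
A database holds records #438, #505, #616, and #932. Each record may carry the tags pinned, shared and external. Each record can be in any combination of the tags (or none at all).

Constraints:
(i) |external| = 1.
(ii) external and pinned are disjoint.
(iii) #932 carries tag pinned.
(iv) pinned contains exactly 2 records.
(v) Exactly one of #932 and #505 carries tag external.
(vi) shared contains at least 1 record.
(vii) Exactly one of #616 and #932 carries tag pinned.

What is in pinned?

pinned = {#438, #932}

From (iii): #932 ∈ pinned.
(ii) (disjoint): #932 ∉ external.
(v) (exactly one): #505 ∈ external.
(vii) (exactly one): #616 ∉ pinned.
(i): external already has 1, so the rest are out.
(ii) (disjoint): #505 ∉ pinned.
(iv): only 2 candidates remain for pinned, so all are in.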